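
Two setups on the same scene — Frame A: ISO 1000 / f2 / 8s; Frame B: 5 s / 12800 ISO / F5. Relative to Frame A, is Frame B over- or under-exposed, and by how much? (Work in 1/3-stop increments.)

Aperture: f/2 → f/2.2 → f/2.5 → f/2.8 → f/3.2 → f/3.5 → f/4 → f/4.5 → f/5 — 2 2/3 stops smaller aperture (darker).
Shutter speed: 8 → 6 → 5 — 2/3 stop faster (darker).
ISO: 1000 → 1250 → 1600 → 2000 → 2500 → 3200 → 4000 → 5000 → 6400 → 8000 → 10000 → 12800 — 3 2/3 stops higher (brighter).
Net: −2 2/3 −2/3 +3 2/3 = +1/3 stops.

1/3 stop brighter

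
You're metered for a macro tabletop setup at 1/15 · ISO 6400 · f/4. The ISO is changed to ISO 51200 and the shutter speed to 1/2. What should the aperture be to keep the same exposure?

ISO: 6400 → 12800 → 25600 → 51200 — 3 stops higher (brighter).
Shutter speed: 1/15 → 1/8 → 1/4 → 1/2 — 3 stops longer (brighter).
Net change so far: 6 stops brighter. Offset with the aperture: f/4 → f/5.6 → f/8 → f/11 → f/16 → f/22 → f/32.

f/32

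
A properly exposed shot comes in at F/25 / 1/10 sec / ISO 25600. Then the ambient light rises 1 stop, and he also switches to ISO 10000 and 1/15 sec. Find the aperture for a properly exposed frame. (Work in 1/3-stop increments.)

f/18

Scene light: 1 stop brighter.
ISO: 25600 → 20000 → 16000 → 12800 → 10000 — 1 1/3 stops dropped (darker).
Shutter speed: 1/10 → 1/13 → 1/15 — 2/3 stop faster (darker).
Net so far: 1 stop darker. Aperture: f/25 → f/22 → f/20 → f/18.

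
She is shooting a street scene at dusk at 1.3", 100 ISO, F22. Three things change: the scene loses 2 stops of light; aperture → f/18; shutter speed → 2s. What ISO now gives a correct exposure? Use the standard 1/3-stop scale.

Scene light: 2 stops darker.
Aperture: f/22 → f/20 → f/18 — 2/3 stop larger aperture (brighter).
Shutter speed: 1.3 → 1.6 → 2 — 2/3 stop longer (brighter).
Net so far: 2/3 stop darker. ISO: 100 → 125 → 160.

ISO 160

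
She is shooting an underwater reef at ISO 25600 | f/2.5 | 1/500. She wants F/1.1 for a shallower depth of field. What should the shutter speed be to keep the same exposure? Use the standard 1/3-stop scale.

1/2500s

Aperture: f/2.5 → f/2.2 → f/2 → f/1.8 → f/1.6 → f/1.4 → f/1.2 → f/1.1 — 2 1/3 stops opened up (brighter).
Need 2 1/3 stops darker from the shutter speed: 1/500 → 1/640 → 1/800 → 1/1000 → 1/1250 → 1/1600 → 1/2000 → 1/2500.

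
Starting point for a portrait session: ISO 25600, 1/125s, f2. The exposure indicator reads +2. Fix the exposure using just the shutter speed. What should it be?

Overexposed by 2 stops → need 2 stops darker.
Shutter speed: 1/125 → 1/250 → 1/500.

1/500s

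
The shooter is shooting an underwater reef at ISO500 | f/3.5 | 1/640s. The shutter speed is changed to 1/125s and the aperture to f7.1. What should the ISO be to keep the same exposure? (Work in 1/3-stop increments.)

Shutter speed: 1/640 → 1/500 → 1/400 → 1/320 → 1/250 → 1/200 → 1/160 → 1/125 — 2 1/3 stops slower (brighter).
Aperture: f/3.5 → f/4 → f/4.5 → f/5 → f/5.6 → f/6.3 → f/7.1 — 2 stops narrower (darker).
Net change so far: 1/3 stop brighter. Offset with the ISO: 500 → 400.

ISO 400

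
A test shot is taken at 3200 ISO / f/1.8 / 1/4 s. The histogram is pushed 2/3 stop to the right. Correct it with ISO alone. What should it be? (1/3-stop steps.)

ISO 2000

Overexposed by 2/3 stop → need 2/3 stop darker.
ISO: 3200 → 2500 → 2000.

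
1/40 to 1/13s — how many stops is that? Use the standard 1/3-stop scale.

1/40 → 1/30 → 1/25 → 1/20 → 1/15 → 1/13 — count the steps: 5 third-stops = 1 2/3 stops.

1 2/3 stops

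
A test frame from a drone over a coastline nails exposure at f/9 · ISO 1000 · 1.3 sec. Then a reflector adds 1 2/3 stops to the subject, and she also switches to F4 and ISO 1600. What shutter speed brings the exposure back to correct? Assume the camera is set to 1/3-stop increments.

Scene light: 1 2/3 stops brighter.
Aperture: f/9 → f/8 → f/7.1 → f/6.3 → f/5.6 → f/5 → f/4.5 → f/4 — 2 1/3 stops wider (brighter).
ISO: 1000 → 1250 → 1600 — 2/3 stop higher (brighter).
Net so far: 4 2/3 stops brighter. Shutter speed: 1.3 → 1 → 0.8 → 0.6 → 0.5 → 0.4 → 0.3 → 1/4 → 1/5 → 1/6 → 1/8 → 1/10 → 1/13 → 1/15 → 1/20.

1/20s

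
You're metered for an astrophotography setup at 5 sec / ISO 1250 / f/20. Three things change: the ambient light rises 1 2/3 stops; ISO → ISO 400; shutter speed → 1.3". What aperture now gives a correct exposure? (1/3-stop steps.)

Scene light: 1 2/3 stops brighter.
ISO: 1250 → 1000 → 800 → 640 → 500 → 400 — 1 2/3 stops lower (darker).
Shutter speed: 5 → 4 → 3.2 → 2.5 → 2 → 1.6 → 1.3 — 2 stops shorter (darker).
Net so far: 2 stops darker. Aperture: f/20 → f/18 → f/16 → f/14 → f/13 → f/11 → f/10.

f/10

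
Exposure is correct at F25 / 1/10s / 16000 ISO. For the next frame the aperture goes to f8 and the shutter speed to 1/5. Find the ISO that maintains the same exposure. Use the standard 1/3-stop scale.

Aperture: f/25 → f/22 → f/20 → f/18 → f/16 → f/14 → f/13 → f/11 → f/10 → f/9 → f/8 — 3 1/3 stops opened up (brighter).
Shutter speed: 1/10 → 1/8 → 1/6 → 1/5 — 1 stop longer (brighter).
Net change so far: 4 1/3 stops brighter. Offset with the ISO: 16000 → 12800 → 10000 → 8000 → 6400 → 5000 → 4000 → 3200 → 2500 → 2000 → 1600 → 1250 → 1000 → 800.

ISO 800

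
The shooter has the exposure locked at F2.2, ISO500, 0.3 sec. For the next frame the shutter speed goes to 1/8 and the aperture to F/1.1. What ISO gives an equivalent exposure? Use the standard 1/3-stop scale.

ISO 320

Shutter speed: 0.3 → 1/4 → 1/5 → 1/6 → 1/8 — 1 1/3 stops faster (darker).
Aperture: f/2.2 → f/2 → f/1.8 → f/1.6 → f/1.4 → f/1.2 → f/1.1 — 2 stops larger aperture (brighter).
Net change so far: 2/3 stop brighter. Offset with the ISO: 500 → 400 → 320.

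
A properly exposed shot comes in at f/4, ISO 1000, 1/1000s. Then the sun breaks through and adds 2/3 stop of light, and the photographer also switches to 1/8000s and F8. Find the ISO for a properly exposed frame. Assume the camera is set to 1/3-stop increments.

ISO 20000

Scene light: 2/3 stop brighter.
Shutter speed: 1/1000 → 1/1250 → 1/1600 → 1/2000 → 1/2500 → 1/3200 → 1/4000 → 1/5000 → 1/6400 → 1/8000 — 3 stops shorter (darker).
Aperture: f/4 → f/4.5 → f/5 → f/5.6 → f/6.3 → f/7.1 → f/8 — 2 stops smaller aperture (darker).
Net so far: 4 1/3 stops darker. ISO: 1000 → 1250 → 1600 → 2000 → 2500 → 3200 → 4000 → 5000 → 6400 → 8000 → 10000 → 12800 → 16000 → 20000.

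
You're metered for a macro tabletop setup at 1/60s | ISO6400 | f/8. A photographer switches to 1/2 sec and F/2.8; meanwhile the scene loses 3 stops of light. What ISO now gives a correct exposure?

Scene light: 3 stops darker.
Shutter speed: 1/60 → 1/30 → 1/15 → 1/8 → 1/4 → 1/2 — 5 stops slower (brighter).
Aperture: f/8 → f/5.6 → f/4 → f/2.8 — 3 stops larger aperture (brighter).
Net so far: 5 stops brighter. ISO: 6400 → 3200 → 1600 → 800 → 400 → 200.

ISO 200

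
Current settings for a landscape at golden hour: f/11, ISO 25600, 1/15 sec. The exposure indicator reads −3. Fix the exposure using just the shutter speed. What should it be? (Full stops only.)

1/2s

Underexposed by 3 stops → need 3 stops brighter.
Shutter speed: 1/15 → 1/8 → 1/4 → 1/2.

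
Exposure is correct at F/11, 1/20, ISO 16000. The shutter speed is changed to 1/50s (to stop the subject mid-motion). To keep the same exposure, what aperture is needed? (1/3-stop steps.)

f/7.1

Shutter speed: 1/20 → 1/25 → 1/30 → 1/40 → 1/50 — 1 1/3 stops shorter (darker).
Need 1 1/3 stops brighter from the aperture: f/11 → f/10 → f/9 → f/8 → f/7.1.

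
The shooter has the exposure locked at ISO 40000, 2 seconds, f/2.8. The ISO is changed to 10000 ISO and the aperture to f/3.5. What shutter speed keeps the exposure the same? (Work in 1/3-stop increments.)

ISO: 40000 → 32000 → 25600 → 20000 → 16000 → 12800 → 10000 — 2 stops lower (darker).
Aperture: f/2.8 → f/3.2 → f/3.5 — 2/3 stop smaller aperture (darker).
Net change so far: 2 2/3 stops darker. Offset with the shutter speed: 2 → 2.5 → 3.2 → 4 → 5 → 6 → 8 → 10 → 13.

13 s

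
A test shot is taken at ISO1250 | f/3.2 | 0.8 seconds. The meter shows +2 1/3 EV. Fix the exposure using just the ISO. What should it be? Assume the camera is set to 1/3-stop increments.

Overexposed by 2 1/3 stops → need 2 1/3 stops darker.
ISO: 1250 → 1000 → 800 → 640 → 500 → 400 → 320 → 250.

ISO 250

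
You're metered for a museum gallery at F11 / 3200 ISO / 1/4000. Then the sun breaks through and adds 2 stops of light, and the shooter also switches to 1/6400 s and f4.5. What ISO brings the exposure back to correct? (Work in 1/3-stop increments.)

Scene light: 2 stops brighter.
Shutter speed: 1/4000 → 1/5000 → 1/6400 — 2/3 stop shorter (darker).
Aperture: f/11 → f/10 → f/9 → f/8 → f/7.1 → f/6.3 → f/5.6 → f/5 → f/4.5 — 2 2/3 stops wider (brighter).
Net so far: 4 stops brighter. ISO: 3200 → 2500 → 2000 → 1600 → 1250 → 1000 → 800 → 640 → 500 → 400 → 320 → 250 → 200.

ISO 200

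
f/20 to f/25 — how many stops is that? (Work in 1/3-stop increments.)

f/20 → f/22 → f/25 — count the steps: 2 third-stops = 2/3 stop.

2/3 stop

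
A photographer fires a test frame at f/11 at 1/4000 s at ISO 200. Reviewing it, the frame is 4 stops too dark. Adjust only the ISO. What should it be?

ISO 3200

Underexposed by 4 stops → need 4 stops brighter.
ISO: 200 → 400 → 800 → 1600 → 3200.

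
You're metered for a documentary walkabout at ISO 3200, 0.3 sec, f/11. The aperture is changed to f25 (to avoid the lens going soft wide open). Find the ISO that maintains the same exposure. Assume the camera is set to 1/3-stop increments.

Aperture: f/11 → f/13 → f/14 → f/16 → f/18 → f/20 → f/22 → f/25 — 2 1/3 stops narrower (darker).
Need 2 1/3 stops brighter from the ISO: 3200 → 4000 → 5000 → 6400 → 8000 → 10000 → 12800 → 16000.

ISO 16000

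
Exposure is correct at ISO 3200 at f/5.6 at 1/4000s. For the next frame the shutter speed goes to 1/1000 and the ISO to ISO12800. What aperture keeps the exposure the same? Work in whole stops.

Shutter speed: 1/4000 → 1/2000 → 1/1000 — 2 stops slower (brighter).
ISO: 3200 → 6400 → 12800 — 2 stops higher (brighter).
Net change so far: 4 stops brighter. Offset with the aperture: f/5.6 → f/8 → f/11 → f/16 → f/22.

f/22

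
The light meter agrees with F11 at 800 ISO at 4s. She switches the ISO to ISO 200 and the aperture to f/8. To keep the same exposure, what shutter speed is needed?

8 s

ISO: 800 → 400 → 200 — 2 stops lower (darker).
Aperture: f/11 → f/8 — 1 stop opened up (brighter).
Net change so far: 1 stop darker. Offset with the shutter speed: 4 → 8.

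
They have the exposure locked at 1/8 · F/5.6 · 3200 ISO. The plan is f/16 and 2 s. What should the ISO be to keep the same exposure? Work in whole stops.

Aperture: f/5.6 → f/8 → f/11 → f/16 — 3 stops smaller aperture (darker).
Shutter speed: 1/8 → 1/4 → 1/2 → 1 → 2 — 4 stops longer (brighter).
Net change so far: 1 stop brighter. Offset with the ISO: 3200 → 1600.

ISO 1600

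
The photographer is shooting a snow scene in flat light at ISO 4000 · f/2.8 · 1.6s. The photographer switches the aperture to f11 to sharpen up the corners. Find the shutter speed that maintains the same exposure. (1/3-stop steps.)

Aperture: f/2.8 → f/3.2 → f/3.5 → f/4 → f/4.5 → f/5 → f/5.6 → f/6.3 → f/7.1 → f/8 → f/9 → f/10 → f/11 — 4 stops stopped down (darker).
Need 4 stops brighter from the shutter speed: 1.6 → 2 → 2.5 → 3.2 → 4 → 5 → 6 → 8 → 10 → 13 → 15 → 20 → 25.

25 s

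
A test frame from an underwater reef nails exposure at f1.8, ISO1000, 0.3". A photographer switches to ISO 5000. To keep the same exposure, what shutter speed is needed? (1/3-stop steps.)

1/15s

ISO: 1000 → 1250 → 1600 → 2000 → 2500 → 3200 → 4000 → 5000 — 2 1/3 stops raised (brighter).
Need 2 1/3 stops darker from the shutter speed: 0.3 → 1/4 → 1/5 → 1/6 → 1/8 → 1/10 → 1/13 → 1/15.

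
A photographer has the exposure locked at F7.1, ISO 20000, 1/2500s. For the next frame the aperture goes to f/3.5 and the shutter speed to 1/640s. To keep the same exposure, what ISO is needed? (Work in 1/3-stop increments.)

ISO 1250

Aperture: f/7.1 → f/6.3 → f/5.6 → f/5 → f/4.5 → f/4 → f/3.5 — 2 stops wider (brighter).
Shutter speed: 1/2500 → 1/2000 → 1/1600 → 1/1250 → 1/1000 → 1/800 → 1/640 — 2 stops longer (brighter).
Net change so far: 4 stops brighter. Offset with the ISO: 20000 → 16000 → 12800 → 10000 → 8000 → 6400 → 5000 → 4000 → 3200 → 2500 → 2000 → 1600 → 1250.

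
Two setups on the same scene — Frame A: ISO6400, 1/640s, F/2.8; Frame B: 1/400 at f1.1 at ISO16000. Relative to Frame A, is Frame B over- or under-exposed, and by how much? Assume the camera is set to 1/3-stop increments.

Aperture: f/2.8 → f/2.5 → f/2.2 → f/2 → f/1.8 → f/1.6 → f/1.4 → f/1.2 → f/1.1 — 2 2/3 stops larger aperture (brighter).
Shutter speed: 1/640 → 1/500 → 1/400 — 2/3 stop slower (brighter).
ISO: 6400 → 8000 → 10000 → 12800 → 16000 — 1 1/3 stops higher (brighter).
Net: +2 2/3 +2/3 +1 1/3 = +4 2/3 stops.

4 2/3 stops brighter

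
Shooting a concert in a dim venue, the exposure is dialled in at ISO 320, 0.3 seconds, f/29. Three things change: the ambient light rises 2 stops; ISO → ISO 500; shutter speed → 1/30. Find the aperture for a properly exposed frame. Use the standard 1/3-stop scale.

f/22

Scene light: 2 stops brighter.
ISO: 320 → 400 → 500 — 2/3 stop higher (brighter).
Shutter speed: 0.3 → 1/4 → 1/5 → 1/6 → 1/8 → 1/10 → 1/13 → 1/15 → 1/20 → 1/25 → 1/30 — 3 1/3 stops shorter (darker).
Net so far: 2/3 stop darker. Aperture: f/29 → f/25 → f/22.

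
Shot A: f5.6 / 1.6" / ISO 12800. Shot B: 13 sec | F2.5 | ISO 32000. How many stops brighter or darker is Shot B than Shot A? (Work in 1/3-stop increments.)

6 2/3 stops brighter

Aperture: f/5.6 → f/5 → f/4.5 → f/4 → f/3.5 → f/3.2 → f/2.8 → f/2.5 — 2 1/3 stops wider (brighter).
Shutter speed: 1.6 → 2 → 2.5 → 3.2 → 4 → 5 → 6 → 8 → 10 → 13 — 3 stops slower (brighter).
ISO: 12800 → 16000 → 20000 → 25600 → 32000 — 1 1/3 stops raised (brighter).
Net: +2 1/3 +3 +1 1/3 = +6 2/3 stops.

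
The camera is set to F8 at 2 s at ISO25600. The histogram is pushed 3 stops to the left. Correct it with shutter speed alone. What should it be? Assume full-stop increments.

Underexposed by 3 stops → need 3 stops brighter.
Shutter speed: 2 → 4 → 8 → 15.

15 s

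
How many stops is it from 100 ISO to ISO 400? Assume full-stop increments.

100 → 200 → 400 — count the steps: 2 stops.

2 stops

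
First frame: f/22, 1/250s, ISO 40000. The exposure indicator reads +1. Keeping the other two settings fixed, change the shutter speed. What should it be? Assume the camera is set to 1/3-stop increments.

1/500s

Overexposed by 1 stop → need 1 stop darker.
Shutter speed: 1/250 → 1/320 → 1/400 → 1/500.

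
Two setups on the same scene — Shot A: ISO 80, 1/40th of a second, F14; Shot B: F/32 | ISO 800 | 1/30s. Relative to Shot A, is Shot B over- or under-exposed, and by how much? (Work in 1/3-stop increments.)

1 1/3 stops brighter

Aperture: f/14 → f/16 → f/18 → f/20 → f/22 → f/25 → f/29 → f/32 — 2 1/3 stops stopped down (darker).
Shutter speed: 1/40 → 1/30 — 1/3 stop longer (brighter).
ISO: 80 → 100 → 125 → 160 → 200 → 250 → 320 → 400 → 500 → 640 → 800 — 3 1/3 stops raised (brighter).
Net: −2 1/3 +1/3 +3 1/3 = +1 1/3 stops.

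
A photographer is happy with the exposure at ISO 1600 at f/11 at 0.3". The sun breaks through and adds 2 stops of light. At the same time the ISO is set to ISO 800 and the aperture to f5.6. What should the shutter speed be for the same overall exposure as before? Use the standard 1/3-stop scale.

Scene light: 2 stops brighter.
ISO: 1600 → 1250 → 1000 → 800 — 1 stop dropped (darker).
Aperture: f/11 → f/10 → f/9 → f/8 → f/7.1 → f/6.3 → f/5.6 — 2 stops larger aperture (brighter).
Net so far: 3 stops brighter. Shutter speed: 0.3 → 1/4 → 1/5 → 1/6 → 1/8 → 1/10 → 1/13 → 1/15 → 1/20 → 1/25.

1/25s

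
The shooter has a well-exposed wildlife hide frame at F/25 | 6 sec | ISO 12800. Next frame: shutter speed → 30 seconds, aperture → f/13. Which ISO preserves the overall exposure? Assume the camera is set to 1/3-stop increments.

Shutter speed: 6 → 8 → 10 → 13 → 15 → 20 → 25 → 30 — 2 1/3 stops longer (brighter).
Aperture: f/25 → f/22 → f/20 → f/18 → f/16 → f/14 → f/13 — 2 stops wider (brighter).
Net change so far: 4 1/3 stops brighter. Offset with the ISO: 12800 → 10000 → 8000 → 6400 → 5000 → 4000 → 3200 → 2500 → 2000 → 1600 → 1250 → 1000 → 800 → 640.

ISO 640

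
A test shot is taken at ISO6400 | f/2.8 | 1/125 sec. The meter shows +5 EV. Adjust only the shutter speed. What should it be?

1/4000s

Overexposed by 5 stops → need 5 stops darker.
Shutter speed: 1/125 → 1/250 → 1/500 → 1/1000 → 1/2000 → 1/4000.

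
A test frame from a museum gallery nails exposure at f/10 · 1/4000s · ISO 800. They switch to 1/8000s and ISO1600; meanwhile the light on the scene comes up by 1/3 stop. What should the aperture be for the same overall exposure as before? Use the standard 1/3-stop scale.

f/11

Scene light: 1/3 stop brighter.
Shutter speed: 1/4000 → 1/5000 → 1/6400 → 1/8000 — 1 stop faster (darker).
ISO: 800 → 1000 → 1250 → 1600 — 1 stop raised (brighter).
Net so far: 1/3 stop brighter. Aperture: f/10 → f/11.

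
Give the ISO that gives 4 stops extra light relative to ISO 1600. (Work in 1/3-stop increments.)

ISO 25600

ISO: 1600 → 2000 → 2500 → 3200 → 4000 → 5000 → 6400 → 8000 → 10000 → 12800 → 16000 → 20000 → 25600 — 4 stops higher (brighter).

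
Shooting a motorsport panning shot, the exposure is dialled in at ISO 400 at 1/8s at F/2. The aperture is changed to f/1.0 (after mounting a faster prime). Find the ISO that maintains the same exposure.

ISO 100

Aperture: f/2 → f/1.4 → f/1.0 — 2 stops larger aperture (brighter).
Need 2 stops darker from the ISO: 400 → 200 → 100.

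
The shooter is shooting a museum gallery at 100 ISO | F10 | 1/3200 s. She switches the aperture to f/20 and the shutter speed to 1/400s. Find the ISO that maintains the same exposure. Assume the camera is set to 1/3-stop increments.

ISO 50

Aperture: f/10 → f/11 → f/13 → f/14 → f/16 → f/18 → f/20 — 2 stops smaller aperture (darker).
Shutter speed: 1/3200 → 1/2500 → 1/2000 → 1/1600 → 1/1250 → 1/1000 → 1/800 → 1/640 → 1/500 → 1/400 — 3 stops longer (brighter).
Net change so far: 1 stop brighter. Offset with the ISO: 100 → 80 → 64 → 50.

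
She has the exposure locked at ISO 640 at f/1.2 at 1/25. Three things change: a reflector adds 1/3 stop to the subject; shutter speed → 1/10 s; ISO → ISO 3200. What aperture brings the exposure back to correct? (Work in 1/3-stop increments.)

f/5

Scene light: 1/3 stop brighter.
Shutter speed: 1/25 → 1/20 → 1/15 → 1/13 → 1/10 — 1 1/3 stops slower (brighter).
ISO: 640 → 800 → 1000 → 1250 → 1600 → 2000 → 2500 → 3200 — 2 1/3 stops raised (brighter).
Net so far: 4 stops brighter. Aperture: f/1.2 → f/1.4 → f/1.6 → f/1.8 → f/2 → f/2.2 → f/2.5 → f/2.8 → f/3.2 → f/3.5 → f/4 → f/4.5 → f/5.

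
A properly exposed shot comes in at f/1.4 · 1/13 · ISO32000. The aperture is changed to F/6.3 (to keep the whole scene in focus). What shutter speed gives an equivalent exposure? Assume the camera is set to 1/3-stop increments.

Aperture: f/1.4 → f/1.6 → f/1.8 → f/2 → f/2.2 → f/2.5 → f/2.8 → f/3.2 → f/3.5 → f/4 → f/4.5 → f/5 → f/5.6 → f/6.3 — 4 1/3 stops narrower (darker).
Need 4 1/3 stops brighter from the shutter speed: 1/13 → 1/10 → 1/8 → 1/6 → 1/5 → 1/4 → 0.3 → 0.4 → 0.5 → 0.6 → 0.8 → 1 → 1.3 → 1.6.

1.6 s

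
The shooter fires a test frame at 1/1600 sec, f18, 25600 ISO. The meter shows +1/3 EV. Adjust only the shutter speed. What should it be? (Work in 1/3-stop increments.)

1/2000s

Overexposed by 1/3 stop → need 1/3 stop darker.
Shutter speed: 1/1600 → 1/2000.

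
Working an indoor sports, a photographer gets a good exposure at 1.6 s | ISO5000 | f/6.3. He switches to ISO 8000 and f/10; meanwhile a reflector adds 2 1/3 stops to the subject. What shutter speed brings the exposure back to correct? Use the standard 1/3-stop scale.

0.5 s

Scene light: 2 1/3 stops brighter.
ISO: 5000 → 6400 → 8000 — 2/3 stop higher (brighter).
Aperture: f/6.3 → f/7.1 → f/8 → f/9 → f/10 — 1 1/3 stops smaller aperture (darker).
Net so far: 1 2/3 stops brighter. Shutter speed: 1.6 → 1.3 → 1 → 0.8 → 0.6 → 0.5.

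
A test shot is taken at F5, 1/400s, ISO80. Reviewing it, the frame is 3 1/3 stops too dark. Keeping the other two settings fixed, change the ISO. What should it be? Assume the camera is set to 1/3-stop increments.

Underexposed by 3 1/3 stops → need 3 1/3 stops brighter.
ISO: 80 → 100 → 125 → 160 → 200 → 250 → 320 → 400 → 500 → 640 → 800.

ISO 800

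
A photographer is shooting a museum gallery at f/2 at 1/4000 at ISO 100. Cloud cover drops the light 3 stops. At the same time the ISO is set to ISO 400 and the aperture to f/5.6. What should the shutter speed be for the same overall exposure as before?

Scene light: 3 stops darker.
ISO: 100 → 200 → 400 — 2 stops higher (brighter).
Aperture: f/2 → f/2.8 → f/4 → f/5.6 — 3 stops stopped down (darker).
Net so far: 4 stops darker. Shutter speed: 1/4000 → 1/2000 → 1/1000 → 1/500 → 1/250.

1/250s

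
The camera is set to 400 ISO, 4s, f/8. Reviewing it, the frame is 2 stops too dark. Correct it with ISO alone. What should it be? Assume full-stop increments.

ISO 1600

Underexposed by 2 stops → need 2 stops brighter.
ISO: 400 → 800 → 1600.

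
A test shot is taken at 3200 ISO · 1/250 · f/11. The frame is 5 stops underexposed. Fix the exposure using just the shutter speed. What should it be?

1/8s

Underexposed by 5 stops → need 5 stops brighter.
Shutter speed: 1/250 → 1/125 → 1/60 → 1/30 → 1/15 → 1/8.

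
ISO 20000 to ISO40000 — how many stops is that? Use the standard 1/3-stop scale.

1 stop

20000 → 25600 → 32000 → 40000 — count the steps: 3 third-stops = 1 stop.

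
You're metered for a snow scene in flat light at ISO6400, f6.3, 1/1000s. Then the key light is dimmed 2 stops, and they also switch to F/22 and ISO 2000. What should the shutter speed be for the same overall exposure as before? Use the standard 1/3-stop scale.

1/6s

Scene light: 2 stops darker.
Aperture: f/6.3 → f/7.1 → f/8 → f/9 → f/10 → f/11 → f/13 → f/14 → f/16 → f/18 → f/20 → f/22 — 3 2/3 stops narrower (darker).
ISO: 6400 → 5000 → 4000 → 3200 → 2500 → 2000 — 1 2/3 stops lower (darker).
Net so far: 7 1/3 stops darker. Shutter speed: 1/1000 → 1/800 → 1/640 → 1/500 → 1/400 → 1/320 → 1/250 → 1/200 → 1/160 → 1/125 → 1/100 → 1/80 → 1/60 → 1/50 → 1/40 → 1/30 → 1/25 → 1/20 → 1/15 → 1/13 → 1/10 → 1/8 → 1/6.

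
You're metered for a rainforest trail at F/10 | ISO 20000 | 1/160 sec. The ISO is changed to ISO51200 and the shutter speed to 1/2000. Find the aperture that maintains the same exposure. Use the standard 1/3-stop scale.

f/4.5

ISO: 20000 → 25600 → 32000 → 40000 → 51200 — 1 1/3 stops raised (brighter).
Shutter speed: 1/160 → 1/200 → 1/250 → 1/320 → 1/400 → 1/500 → 1/640 → 1/800 → 1/1000 → 1/1250 → 1/1600 → 1/2000 — 3 2/3 stops faster (darker).
Net change so far: 2 1/3 stops darker. Offset with the aperture: f/10 → f/9 → f/8 → f/7.1 → f/6.3 → f/5.6 → f/5 → f/4.5.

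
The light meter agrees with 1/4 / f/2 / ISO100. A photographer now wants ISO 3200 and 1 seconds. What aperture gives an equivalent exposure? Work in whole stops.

ISO: 100 → 200 → 400 → 800 → 1600 → 3200 — 5 stops higher (brighter).
Shutter speed: 1/4 → 1/2 → 1 — 2 stops slower (brighter).
Net change so far: 7 stops brighter. Offset with the aperture: f/2 → f/2.8 → f/4 → f/5.6 → f/8 → f/11 → f/16 → f/22.

f/22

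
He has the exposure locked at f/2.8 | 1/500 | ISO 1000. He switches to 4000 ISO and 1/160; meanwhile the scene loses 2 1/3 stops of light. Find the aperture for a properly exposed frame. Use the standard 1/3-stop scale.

Scene light: 2 1/3 stops darker.
ISO: 1000 → 1250 → 1600 → 2000 → 2500 → 3200 → 4000 — 2 stops raised (brighter).
Shutter speed: 1/500 → 1/400 → 1/320 → 1/250 → 1/200 → 1/160 — 1 2/3 stops slower (brighter).
Net so far: 1 1/3 stops brighter. Aperture: f/2.8 → f/3.2 → f/3.5 → f/4 → f/4.5.

f/4.5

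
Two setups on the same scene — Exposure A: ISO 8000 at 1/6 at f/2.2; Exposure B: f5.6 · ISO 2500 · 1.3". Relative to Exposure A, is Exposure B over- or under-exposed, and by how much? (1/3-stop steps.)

Aperture: f/2.2 → f/2.5 → f/2.8 → f/3.2 → f/3.5 → f/4 → f/4.5 → f/5 → f/5.6 — 2 2/3 stops narrower (darker).
Shutter speed: 1/6 → 1/5 → 1/4 → 0.3 → 0.4 → 0.5 → 0.6 → 0.8 → 1 → 1.3 — 3 stops longer (brighter).
ISO: 8000 → 6400 → 5000 → 4000 → 3200 → 2500 — 1 2/3 stops lower (darker).
Net: −2 2/3 +3 −1 2/3 = −1 1/3 stops.

1 1/3 stops darker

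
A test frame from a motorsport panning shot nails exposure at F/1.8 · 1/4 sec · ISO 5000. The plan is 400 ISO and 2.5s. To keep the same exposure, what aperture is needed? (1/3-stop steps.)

f/1.6

ISO: 5000 → 4000 → 3200 → 2500 → 2000 → 1600 → 1250 → 1000 → 800 → 640 → 500 → 400 — 3 2/3 stops lower (darker).
Shutter speed: 1/4 → 0.3 → 0.4 → 0.5 → 0.6 → 0.8 → 1 → 1.3 → 1.6 → 2 → 2.5 — 3 1/3 stops slower (brighter).
Net change so far: 1/3 stop darker. Offset with the aperture: f/1.8 → f/1.6.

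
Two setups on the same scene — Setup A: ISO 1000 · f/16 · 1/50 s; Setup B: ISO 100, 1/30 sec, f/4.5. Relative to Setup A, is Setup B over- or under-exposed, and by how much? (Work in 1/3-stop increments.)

1 stop brighter

Aperture: f/16 → f/14 → f/13 → f/11 → f/10 → f/9 → f/8 → f/7.1 → f/6.3 → f/5.6 → f/5 → f/4.5 — 3 2/3 stops larger aperture (brighter).
Shutter speed: 1/50 → 1/40 → 1/30 — 2/3 stop longer (brighter).
ISO: 1000 → 800 → 640 → 500 → 400 → 320 → 250 → 200 → 160 → 125 → 100 — 3 1/3 stops lower (darker).
Net: +3 2/3 +2/3 −3 1/3 = +1 stop.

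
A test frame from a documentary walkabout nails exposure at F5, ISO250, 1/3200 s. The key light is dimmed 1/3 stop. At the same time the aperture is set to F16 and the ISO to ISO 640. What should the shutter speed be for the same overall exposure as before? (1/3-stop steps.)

Scene light: 1/3 stop darker.
Aperture: f/5 → f/5.6 → f/6.3 → f/7.1 → f/8 → f/9 → f/10 → f/11 → f/13 → f/14 → f/16 — 3 1/3 stops stopped down (darker).
ISO: 250 → 320 → 400 → 500 → 640 — 1 1/3 stops raised (brighter).
Net so far: 2 1/3 stops darker. Shutter speed: 1/3200 → 1/2500 → 1/2000 → 1/1600 → 1/1250 → 1/1000 → 1/800 → 1/640.

1/640s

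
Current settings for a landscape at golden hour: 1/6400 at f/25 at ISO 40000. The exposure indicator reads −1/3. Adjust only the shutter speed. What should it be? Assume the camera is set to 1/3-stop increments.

Underexposed by 1/3 stop → need 1/3 stop brighter.
Shutter speed: 1/6400 → 1/5000.

1/5000s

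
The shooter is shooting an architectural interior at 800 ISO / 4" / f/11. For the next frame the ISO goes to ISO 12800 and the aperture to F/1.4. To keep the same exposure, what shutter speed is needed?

1/250s

ISO: 800 → 1600 → 3200 → 6400 → 12800 — 4 stops raised (brighter).
Aperture: f/11 → f/8 → f/5.6 → f/4 → f/2.8 → f/2 → f/1.4 — 6 stops wider (brighter).
Net change so far: 10 stops brighter. Offset with the shutter speed: 4 → 2 → 1 → 1/2 → 1/4 → 1/8 → 1/15 → 1/30 → 1/60 → 1/125 → 1/250.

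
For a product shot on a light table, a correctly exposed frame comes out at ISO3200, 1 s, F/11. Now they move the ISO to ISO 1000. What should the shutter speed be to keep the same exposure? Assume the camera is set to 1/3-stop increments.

ISO: 3200 → 2500 → 2000 → 1600 → 1250 → 1000 — 1 2/3 stops lower (darker).
Need 1 2/3 stops brighter from the shutter speed: 1 → 1.3 → 1.6 → 2 → 2.5 → 3.2.

3.2 s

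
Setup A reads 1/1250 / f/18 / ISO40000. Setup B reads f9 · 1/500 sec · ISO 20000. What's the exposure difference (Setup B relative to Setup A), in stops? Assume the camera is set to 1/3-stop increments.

2 1/3 stops brighter

Aperture: f/18 → f/16 → f/14 → f/13 → f/11 → f/10 → f/9 — 2 stops opened up (brighter).
Shutter speed: 1/1250 → 1/1000 → 1/800 → 1/640 → 1/500 — 1 1/3 stops longer (brighter).
ISO: 40000 → 32000 → 25600 → 20000 — 1 stop lower (darker).
Net: +2 +1 1/3 −1 = +2 1/3 stops.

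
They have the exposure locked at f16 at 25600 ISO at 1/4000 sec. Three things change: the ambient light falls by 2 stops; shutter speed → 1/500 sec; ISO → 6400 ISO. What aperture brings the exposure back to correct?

Scene light: 2 stops darker.
Shutter speed: 1/4000 → 1/2000 → 1/1000 → 1/500 — 3 stops slower (brighter).
ISO: 25600 → 12800 → 6400 — 2 stops lower (darker).
Net so far: 1 stop darker. Aperture: f/16 → f/11.

f/11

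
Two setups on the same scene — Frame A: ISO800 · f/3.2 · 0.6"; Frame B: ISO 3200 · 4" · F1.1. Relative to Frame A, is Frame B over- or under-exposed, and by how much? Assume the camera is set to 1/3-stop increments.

Aperture: f/3.2 → f/2.8 → f/2.5 → f/2.2 → f/2 → f/1.8 → f/1.6 → f/1.4 → f/1.2 → f/1.1 — 3 stops wider (brighter).
Shutter speed: 0.6 → 0.8 → 1 → 1.3 → 1.6 → 2 → 2.5 → 3.2 → 4 — 2 2/3 stops slower (brighter).
ISO: 800 → 1000 → 1250 → 1600 → 2000 → 2500 → 3200 — 2 stops higher (brighter).
Net: +3 +2 2/3 +2 = +7 2/3 stops.

7 2/3 stops brighter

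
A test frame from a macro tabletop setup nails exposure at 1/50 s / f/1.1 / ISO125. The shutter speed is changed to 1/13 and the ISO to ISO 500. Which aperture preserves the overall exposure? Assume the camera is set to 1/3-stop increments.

Shutter speed: 1/50 → 1/40 → 1/30 → 1/25 → 1/20 → 1/15 → 1/13 — 2 stops slower (brighter).
ISO: 125 → 160 → 200 → 250 → 320 → 400 → 500 — 2 stops higher (brighter).
Net change so far: 4 stops brighter. Offset with the aperture: f/1.1 → f/1.2 → f/1.4 → f/1.6 → f/1.8 → f/2 → f/2.2 → f/2.5 → f/2.8 → f/3.2 → f/3.5 → f/4 → f/4.5.

f/4.5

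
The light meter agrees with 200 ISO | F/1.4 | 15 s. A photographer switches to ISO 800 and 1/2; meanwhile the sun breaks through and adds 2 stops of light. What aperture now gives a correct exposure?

f/1.0

Scene light: 2 stops brighter.
ISO: 200 → 400 → 800 — 2 stops higher (brighter).
Shutter speed: 15 → 8 → 4 → 2 → 1 → 1/2 — 5 stops shorter (darker).
Net so far: 1 stop darker. Aperture: f/1.4 → f/1.0.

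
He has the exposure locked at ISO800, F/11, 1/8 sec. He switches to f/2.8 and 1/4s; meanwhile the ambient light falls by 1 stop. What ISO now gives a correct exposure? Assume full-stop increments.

ISO 50

Scene light: 1 stop darker.
Aperture: f/11 → f/8 → f/5.6 → f/4 → f/2.8 — 4 stops wider (brighter).
Shutter speed: 1/8 → 1/4 — 1 stop longer (brighter).
Net so far: 4 stops brighter. ISO: 800 → 400 → 200 → 100 → 50.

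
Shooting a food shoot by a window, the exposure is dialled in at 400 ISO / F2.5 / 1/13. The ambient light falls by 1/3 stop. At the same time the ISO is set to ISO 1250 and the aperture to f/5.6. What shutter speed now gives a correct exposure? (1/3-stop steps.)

1/6s

Scene light: 1/3 stop darker.
ISO: 400 → 500 → 640 → 800 → 1000 → 1250 — 1 2/3 stops raised (brighter).
Aperture: f/2.5 → f/2.8 → f/3.2 → f/3.5 → f/4 → f/4.5 → f/5 → f/5.6 — 2 1/3 stops smaller aperture (darker).
Net so far: 1 stop darker. Shutter speed: 1/13 → 1/10 → 1/8 → 1/6.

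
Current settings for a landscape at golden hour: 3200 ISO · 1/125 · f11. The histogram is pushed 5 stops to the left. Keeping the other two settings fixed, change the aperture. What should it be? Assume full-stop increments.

Underexposed by 5 stops → need 5 stops brighter.
Aperture: f/11 → f/8 → f/5.6 → f/4 → f/2.8 → f/2.

f/2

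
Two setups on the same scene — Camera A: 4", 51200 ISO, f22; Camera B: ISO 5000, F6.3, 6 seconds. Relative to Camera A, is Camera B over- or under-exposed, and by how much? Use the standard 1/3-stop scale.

Aperture: f/22 → f/20 → f/18 → f/16 → f/14 → f/13 → f/11 → f/10 → f/9 → f/8 → f/7.1 → f/6.3 — 3 2/3 stops opened up (brighter).
Shutter speed: 4 → 5 → 6 — 2/3 stop slower (brighter).
ISO: 51200 → 40000 → 32000 → 25600 → 20000 → 16000 → 12800 → 10000 → 8000 → 6400 → 5000 — 3 1/3 stops dropped (darker).
Net: +3 2/3 +2/3 −3 1/3 = +1 stop.

1 stop brighter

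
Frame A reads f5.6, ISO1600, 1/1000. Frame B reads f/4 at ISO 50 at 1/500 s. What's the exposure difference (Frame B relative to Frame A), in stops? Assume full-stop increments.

Aperture: f/5.6 → f/4 — 1 stop larger aperture (brighter).
Shutter speed: 1/1000 → 1/500 — 1 stop longer (brighter).
ISO: 1600 → 800 → 400 → 200 → 100 → 50 — 5 stops dropped (darker).
Net: +1 +1 −5 = −3 stops.

3 stops darker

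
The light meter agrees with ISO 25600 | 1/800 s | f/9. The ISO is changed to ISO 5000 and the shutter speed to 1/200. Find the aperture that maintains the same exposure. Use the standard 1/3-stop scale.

ISO: 25600 → 20000 → 16000 → 12800 → 10000 → 8000 → 6400 → 5000 — 2 1/3 stops lower (darker).
Shutter speed: 1/800 → 1/640 → 1/500 → 1/400 → 1/320 → 1/250 → 1/200 — 2 stops longer (brighter).
Net change so far: 1/3 stop darker. Offset with the aperture: f/9 → f/8.

f/8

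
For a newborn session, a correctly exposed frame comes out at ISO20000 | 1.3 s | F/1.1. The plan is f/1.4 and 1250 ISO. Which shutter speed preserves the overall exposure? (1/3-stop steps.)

Aperture: f/1.1 → f/1.2 → f/1.4 — 2/3 stop narrower (darker).
ISO: 20000 → 16000 → 12800 → 10000 → 8000 → 6400 → 5000 → 4000 → 3200 → 2500 → 2000 → 1600 → 1250 — 4 stops dropped (darker).
Net change so far: 4 2/3 stops darker. Offset with the shutter speed: 1.3 → 1.6 → 2 → 2.5 → 3.2 → 4 → 5 → 6 → 8 → 10 → 13 → 15 → 20 → 25 → 30.

30 s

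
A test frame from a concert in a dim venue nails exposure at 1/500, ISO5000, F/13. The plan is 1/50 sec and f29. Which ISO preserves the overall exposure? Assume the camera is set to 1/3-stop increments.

Shutter speed: 1/500 → 1/400 → 1/320 → 1/250 → 1/200 → 1/160 → 1/125 → 1/100 → 1/80 → 1/60 → 1/50 — 3 1/3 stops longer (brighter).
Aperture: f/13 → f/14 → f/16 → f/18 → f/20 → f/22 → f/25 → f/29 — 2 1/3 stops narrower (darker).
Net change so far: 1 stop brighter. Offset with the ISO: 5000 → 4000 → 3200 → 2500.

ISO 2500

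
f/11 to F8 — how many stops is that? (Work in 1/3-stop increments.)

f/11 → f/10 → f/9 → f/8 — count the steps: 3 third-stops = 1 stop.

1 stop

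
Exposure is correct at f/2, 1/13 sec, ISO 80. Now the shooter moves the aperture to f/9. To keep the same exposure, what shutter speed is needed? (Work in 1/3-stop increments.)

1.6 s

Aperture: f/2 → f/2.2 → f/2.5 → f/2.8 → f/3.2 → f/3.5 → f/4 → f/4.5 → f/5 → f/5.6 → f/6.3 → f/7.1 → f/8 → f/9 — 4 1/3 stops smaller aperture (darker).
Need 4 1/3 stops brighter from the shutter speed: 1/13 → 1/10 → 1/8 → 1/6 → 1/5 → 1/4 → 0.3 → 0.4 → 0.5 → 0.6 → 0.8 → 1 → 1.3 → 1.6.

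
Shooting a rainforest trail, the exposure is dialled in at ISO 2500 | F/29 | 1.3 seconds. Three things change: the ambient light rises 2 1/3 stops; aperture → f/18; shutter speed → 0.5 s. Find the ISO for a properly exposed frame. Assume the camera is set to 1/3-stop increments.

ISO 500

Scene light: 2 1/3 stops brighter.
Aperture: f/29 → f/25 → f/22 → f/20 → f/18 — 1 1/3 stops wider (brighter).
Shutter speed: 1.3 → 1 → 0.8 → 0.6 → 0.5 — 1 1/3 stops shorter (darker).
Net so far: 2 1/3 stops brighter. ISO: 2500 → 2000 → 1600 → 1250 → 1000 → 800 → 640 → 500.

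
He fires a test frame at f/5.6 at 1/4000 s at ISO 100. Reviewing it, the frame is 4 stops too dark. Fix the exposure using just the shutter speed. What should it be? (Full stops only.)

1/250s

Underexposed by 4 stops → need 4 stops brighter.
Shutter speed: 1/4000 → 1/2000 → 1/1000 → 1/500 → 1/250.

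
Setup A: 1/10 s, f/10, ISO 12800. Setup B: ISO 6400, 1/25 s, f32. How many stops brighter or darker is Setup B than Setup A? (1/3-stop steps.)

Aperture: f/10 → f/11 → f/13 → f/14 → f/16 → f/18 → f/20 → f/22 → f/25 → f/29 → f/32 — 3 1/3 stops narrower (darker).
Shutter speed: 1/10 → 1/13 → 1/15 → 1/20 → 1/25 — 1 1/3 stops shorter (darker).
ISO: 12800 → 10000 → 8000 → 6400 — 1 stop dropped (darker).
Net: −3 1/3 −1 1/3 −1 = −5 2/3 stops.

5 2/3 stops darker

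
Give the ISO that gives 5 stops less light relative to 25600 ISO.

ISO: 25600 → 12800 → 6400 → 3200 → 1600 → 800 — 5 stops lower (darker).

ISO 800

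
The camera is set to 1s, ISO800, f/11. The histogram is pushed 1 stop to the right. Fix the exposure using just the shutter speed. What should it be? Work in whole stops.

1/2s

Overexposed by 1 stop → need 1 stop darker.
Shutter speed: 1 → 1/2.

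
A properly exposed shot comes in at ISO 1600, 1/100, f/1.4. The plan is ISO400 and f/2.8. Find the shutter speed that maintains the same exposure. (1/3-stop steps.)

ISO: 1600 → 1250 → 1000 → 800 → 640 → 500 → 400 — 2 stops lower (darker).
Aperture: f/1.4 → f/1.6 → f/1.8 → f/2 → f/2.2 → f/2.5 → f/2.8 — 2 stops narrower (darker).
Net change so far: 4 stops darker. Offset with the shutter speed: 1/100 → 1/80 → 1/60 → 1/50 → 1/40 → 1/30 → 1/25 → 1/20 → 1/15 → 1/13 → 1/10 → 1/8 → 1/6.

1/6s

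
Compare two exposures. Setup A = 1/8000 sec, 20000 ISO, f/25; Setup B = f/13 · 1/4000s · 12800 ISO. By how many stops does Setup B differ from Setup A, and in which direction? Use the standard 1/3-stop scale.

Aperture: f/25 → f/22 → f/20 → f/18 → f/16 → f/14 → f/13 — 2 stops wider (brighter).
Shutter speed: 1/8000 → 1/6400 → 1/5000 → 1/4000 — 1 stop longer (brighter).
ISO: 20000 → 16000 → 12800 — 2/3 stop lower (darker).
Net: +2 +1 −2/3 = +2 1/3 stops.

2 1/3 stops brighter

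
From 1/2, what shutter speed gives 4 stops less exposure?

Shutter speed: 1/2 → 1/4 → 1/8 → 1/15 → 1/30 — 4 stops shorter (darker).

1/30s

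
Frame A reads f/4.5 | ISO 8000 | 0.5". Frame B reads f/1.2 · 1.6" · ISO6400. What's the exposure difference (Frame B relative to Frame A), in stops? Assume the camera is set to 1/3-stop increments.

Aperture: f/4.5 → f/4 → f/3.5 → f/3.2 → f/2.8 → f/2.5 → f/2.2 → f/2 → f/1.8 → f/1.6 → f/1.4 → f/1.2 — 3 2/3 stops larger aperture (brighter).
Shutter speed: 0.5 → 0.6 → 0.8 → 1 → 1.3 → 1.6 — 1 2/3 stops slower (brighter).
ISO: 8000 → 6400 — 1/3 stop dropped (darker).
Net: +3 2/3 +1 2/3 −1/3 = +5 stops.

5 stops brighter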